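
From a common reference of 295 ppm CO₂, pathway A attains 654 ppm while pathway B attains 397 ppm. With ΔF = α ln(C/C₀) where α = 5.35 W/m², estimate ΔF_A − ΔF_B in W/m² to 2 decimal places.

ΔF_A − ΔF_B = 2.67 W/m²

ΔF_A = 5.35 ln(654/295) = 5.35 × 0.79613 = 4.2593 W/m².
ΔF_B = 5.35 ln(397/295) = 5.35 × 0.29696 = 1.5887 W/m².
Difference: 4.2593 − 1.5887 = 2.6706 W/m².
(Equivalently, ΔF_A − ΔF_B = 5.35 ln(654/397) = 5.35 × 0.49917 = 2.6706 W/m².)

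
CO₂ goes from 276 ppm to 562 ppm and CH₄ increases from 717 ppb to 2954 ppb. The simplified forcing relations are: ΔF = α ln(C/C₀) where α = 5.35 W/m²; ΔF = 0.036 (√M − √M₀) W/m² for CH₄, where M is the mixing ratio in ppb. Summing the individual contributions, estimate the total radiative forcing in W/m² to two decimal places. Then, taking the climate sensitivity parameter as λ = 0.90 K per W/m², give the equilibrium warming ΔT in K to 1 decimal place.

CO₂: 5.35 × ln(562/276) = 5.35 × ln(2.03623) = 5.35 × 0.71110 = 3.8044 W/m².
CH₄: 0.036 × (√2954 − √717) = 0.036 × (54.3507 − 26.7769) = 0.036 × 27.5738 = 0.9927 W/m².
Total ΔF = 3.8044 + 0.9927 = 4.7971 W/m².
ΔT = λ ΔF = 0.90 × 4.80 = 4.3200 K.

ΔF = 4.80 W/m²; ΔT = 4.3 K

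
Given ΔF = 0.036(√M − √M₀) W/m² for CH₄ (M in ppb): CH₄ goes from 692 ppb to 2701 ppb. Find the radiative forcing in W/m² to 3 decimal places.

CH₄: 0.036 × (√2701 − √692) = 0.036 × (51.9711 − 26.3059) = 0.036 × 25.6652 = 0.9239 W/m².

ΔF = 0.924 W/m²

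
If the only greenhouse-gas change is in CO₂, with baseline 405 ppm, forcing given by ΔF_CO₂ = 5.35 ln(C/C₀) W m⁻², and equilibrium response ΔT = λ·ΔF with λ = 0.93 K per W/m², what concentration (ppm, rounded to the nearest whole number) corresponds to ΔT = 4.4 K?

C ≈ 981 ppm

Required forcing: ΔF = ΔT/λ = 4.4/0.93 = 4.7312 W/m².
Then ln(C/405) = ΔF/5.35 = 4.7312/5.35 = 0.88434.
So C = 405 × e^0.88434 = 405 × 2.42139 = 980.66 ppm.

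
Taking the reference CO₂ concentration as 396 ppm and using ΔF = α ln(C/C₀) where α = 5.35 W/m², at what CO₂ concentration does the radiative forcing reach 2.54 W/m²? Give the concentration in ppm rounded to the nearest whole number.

C ≈ 637 ppm

Set 5.35 ln(C/396) = 2.54, so ln(C/396) = 2.54/5.35 = 0.47477.
Then C/396 = e^0.47477 = 1.60764, giving C = 396 × 1.60764 = 636.63 ppm.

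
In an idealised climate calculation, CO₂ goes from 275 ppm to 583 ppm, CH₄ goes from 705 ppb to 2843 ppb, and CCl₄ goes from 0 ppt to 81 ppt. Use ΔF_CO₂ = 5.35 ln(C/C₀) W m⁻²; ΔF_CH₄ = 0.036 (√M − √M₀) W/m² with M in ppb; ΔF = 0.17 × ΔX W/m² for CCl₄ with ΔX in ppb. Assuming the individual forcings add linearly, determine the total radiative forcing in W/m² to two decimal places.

ΔF = 5.00 W/m²

CO₂: 5.35 × ln(583/275) = 5.35 × ln(2.12000) = 5.35 × 0.75142 = 4.0201 W/m².
CH₄: 0.036 × (√2843 − √705) = 0.036 × (53.3198 − 26.5518) = 0.036 × 26.7680 = 0.9636 W/m².
CCl₄: Δ = 81 − 0 = 81 ppt = 0.081 ppb; ΔF = 0.17 × 0.081 = 0.0138 W/m².
Total ΔF = 4.0201 + 0.9636 + 0.0138 = 4.9975 W/m².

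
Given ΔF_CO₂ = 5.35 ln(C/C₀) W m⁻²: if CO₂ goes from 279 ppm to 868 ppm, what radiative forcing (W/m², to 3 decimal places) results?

ΔF = 6.072 W/m²

CO₂: 5.35 × ln(868/279) = 5.35 × ln(3.11111) = 5.35 × 1.13498 = 6.0721 W/m².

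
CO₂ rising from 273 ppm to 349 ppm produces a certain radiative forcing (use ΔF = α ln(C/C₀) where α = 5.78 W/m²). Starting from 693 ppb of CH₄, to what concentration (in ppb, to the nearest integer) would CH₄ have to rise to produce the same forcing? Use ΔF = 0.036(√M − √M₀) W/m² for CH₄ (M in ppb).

CO₂ forcing: 5.78 × ln(349/273) = 5.78 × 0.245600 = 1.41957 W/m².
Set 0.036(√M − √693) = 1.41957: √M = 1.41957/0.036 + √693 = 39.4325 + 26.3249 = 65.7574.
M = (65.7574)² = 4324.04 ppb.

M ≈ 4324 ppb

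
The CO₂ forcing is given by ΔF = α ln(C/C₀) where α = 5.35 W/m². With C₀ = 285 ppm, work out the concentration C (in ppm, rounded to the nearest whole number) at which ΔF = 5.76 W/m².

Set 5.35 ln(C/285) = 5.76, so ln(C/285) = 5.76/5.35 = 1.07664.
Then C/285 = e^1.07664 = 2.93480, giving C = 285 × 2.93480 = 836.42 ppm.

C ≈ 836 ppm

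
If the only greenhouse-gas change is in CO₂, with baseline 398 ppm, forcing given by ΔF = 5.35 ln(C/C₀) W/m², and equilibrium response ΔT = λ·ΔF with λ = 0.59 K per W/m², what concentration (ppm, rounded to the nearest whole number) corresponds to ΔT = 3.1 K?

Required forcing: ΔF = ΔT/λ = 3.1/0.59 = 5.2542 W/m².
Then ln(C/398) = ΔF/5.35 = 5.2542/5.35 = 0.98209.
So C = 398 × e^0.98209 = 398 × 2.67003 = 1062.67 ppm.

C ≈ 1063 ppm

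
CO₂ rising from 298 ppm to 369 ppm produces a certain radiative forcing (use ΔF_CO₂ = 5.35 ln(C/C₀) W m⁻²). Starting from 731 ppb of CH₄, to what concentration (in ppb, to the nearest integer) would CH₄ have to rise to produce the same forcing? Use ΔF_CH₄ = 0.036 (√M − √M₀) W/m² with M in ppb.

M ≈ 3457 ppb

CO₂ forcing: 5.35 × ln(369/298) = 5.35 × 0.213703 = 1.14331 W/m².
Set 0.036(√M − √731) = 1.14331: √M = 1.14331/0.036 + √731 = 31.7586 + 27.0370 = 58.7956.
M = (58.7956)² = 3456.92 ppb.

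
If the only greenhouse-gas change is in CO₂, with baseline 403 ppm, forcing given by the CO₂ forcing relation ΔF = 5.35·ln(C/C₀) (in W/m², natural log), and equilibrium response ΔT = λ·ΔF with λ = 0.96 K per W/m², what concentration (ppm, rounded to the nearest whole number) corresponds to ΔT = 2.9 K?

C ≈ 709 ppm

Required forcing: ΔF = ΔT/λ = 2.9/0.96 = 3.0208 W/m².
Then ln(C/403) = ΔF/5.35 = 3.0208/5.35 = 0.56464.
So C = 403 × e^0.56464 = 403 × 1.75881 = 708.80 ppm.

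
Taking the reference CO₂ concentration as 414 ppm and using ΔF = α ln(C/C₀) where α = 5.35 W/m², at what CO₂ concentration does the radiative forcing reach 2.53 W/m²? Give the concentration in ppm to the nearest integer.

C ≈ 664 ppm

Set 5.35 ln(C/414) = 2.53, so ln(C/414) = 2.53/5.35 = 0.47290.
Then C/414 = e^0.47290 = 1.60464, giving C = 414 × 1.60464 = 664.32 ppm.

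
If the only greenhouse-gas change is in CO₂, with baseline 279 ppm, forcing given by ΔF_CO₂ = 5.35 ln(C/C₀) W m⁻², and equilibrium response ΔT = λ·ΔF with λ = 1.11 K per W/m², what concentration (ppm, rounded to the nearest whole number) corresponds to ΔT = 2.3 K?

Required forcing: ΔF = ΔT/λ = 2.3/1.11 = 2.0721 W/m².
Then ln(C/279) = ΔF/5.35 = 2.0721/5.35 = 0.38731.
So C = 279 × e^0.38731 = 279 × 1.47301 = 410.97 ppm.

C ≈ 411 ppm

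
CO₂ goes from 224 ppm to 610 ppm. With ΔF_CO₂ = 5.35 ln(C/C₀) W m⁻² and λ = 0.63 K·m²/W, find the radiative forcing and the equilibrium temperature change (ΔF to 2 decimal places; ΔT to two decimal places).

ΔF = 5.36 W/m²; ΔT = 3.38 K

CO₂: 5.35 × ln(610/224) = 5.35 × ln(2.72321) = 5.35 × 1.00181 = 5.3597 W/m².
ΔT = λ ΔF = 0.63 × 5.36 = 3.3768 K.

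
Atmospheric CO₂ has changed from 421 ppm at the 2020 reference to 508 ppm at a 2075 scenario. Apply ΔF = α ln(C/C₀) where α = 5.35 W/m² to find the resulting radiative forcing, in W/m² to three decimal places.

CO₂ absorption bands are partially saturated, so forcing scales with the logarithm of the concentration ratio.
CO₂: 5.35 × ln(508/421) = 5.35 × ln(1.20665) = 5.35 × 0.18785 = 1.0050 W/m².

ΔF = 1.005 W/m²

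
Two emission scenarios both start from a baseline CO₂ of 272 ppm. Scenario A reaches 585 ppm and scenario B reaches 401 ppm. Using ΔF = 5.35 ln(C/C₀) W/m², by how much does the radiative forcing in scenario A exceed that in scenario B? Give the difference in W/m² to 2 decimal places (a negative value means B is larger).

ΔF_A = 5.35 ln(585/272) = 5.35 × 0.76581 = 4.0971 W/m².
ΔF_B = 5.35 ln(401/272) = 5.35 × 0.38816 = 2.0767 W/m².
Difference: 4.0971 − 2.0767 = 2.0204 W/m².
(Equivalently, ΔF_A − ΔF_B = 5.35 ln(585/401) = 5.35 × 0.37765 = 2.0204 W/m².)

ΔF_A − ΔF_B = 2.02 W/m²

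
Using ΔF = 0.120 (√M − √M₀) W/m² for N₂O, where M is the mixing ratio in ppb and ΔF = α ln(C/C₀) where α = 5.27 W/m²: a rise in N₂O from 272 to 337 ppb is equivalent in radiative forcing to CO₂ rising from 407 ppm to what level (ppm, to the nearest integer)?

C ≈ 425 ppm

N₂O forcing: 0.120 × (√337 − √272) = 0.120 × (18.3576 − 16.4924) = 0.120 × 1.8652 = 0.22382 W/m².
Set 5.27 ln(C/407) = 0.22382: ln(C/407) = 0.22382/5.27 = 0.04247, so C = 407 × e^0.04247 = 407 × 1.04338 = 424.66 ppm.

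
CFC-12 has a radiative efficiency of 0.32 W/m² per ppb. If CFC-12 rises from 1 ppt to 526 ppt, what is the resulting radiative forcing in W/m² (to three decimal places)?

CFC-12: Δ = 526 − 1 = 525 ppt = 0.525 ppb; ΔF = 0.32 × 0.525 = 0.1680 W/m².

ΔF = 0.168 W/m²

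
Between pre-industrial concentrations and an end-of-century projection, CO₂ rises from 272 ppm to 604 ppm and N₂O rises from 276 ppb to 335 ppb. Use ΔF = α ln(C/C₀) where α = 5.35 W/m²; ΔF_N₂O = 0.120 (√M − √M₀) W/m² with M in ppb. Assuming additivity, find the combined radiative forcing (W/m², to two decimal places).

ΔF = 4.47 W/m²

CO₂: 5.35 × ln(604/272) = 5.35 × ln(2.22059) = 5.35 × 0.79777 = 4.2681 W/m².
N₂O: 0.120 × (√335 − √276) = 0.120 × (18.3030 − 16.6132) = 0.120 × 1.6898 = 0.2028 W/m².
Total ΔF = 4.2681 + 0.2028 = 4.4709 W/m².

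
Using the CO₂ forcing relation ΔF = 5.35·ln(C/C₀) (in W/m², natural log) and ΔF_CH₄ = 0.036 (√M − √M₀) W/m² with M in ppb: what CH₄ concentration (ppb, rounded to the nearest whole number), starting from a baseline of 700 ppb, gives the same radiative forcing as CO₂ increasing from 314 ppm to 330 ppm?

M ≈ 1145 ppb

CO₂ forcing: 5.35 × ln(330/314) = 5.35 × 0.049700 = 0.26590 W/m².
Set 0.036(√M − √700) = 0.26590: √M = 0.26590/0.036 + √700 = 7.3861 + 26.4575 = 33.8436.
M = (33.8436)² = 1145.39 ppb.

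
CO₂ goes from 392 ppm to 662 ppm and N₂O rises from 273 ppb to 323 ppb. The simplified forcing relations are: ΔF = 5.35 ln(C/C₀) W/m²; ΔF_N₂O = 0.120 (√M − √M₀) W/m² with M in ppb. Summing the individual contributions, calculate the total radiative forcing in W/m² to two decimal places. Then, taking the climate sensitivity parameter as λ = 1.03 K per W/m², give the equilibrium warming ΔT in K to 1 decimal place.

ΔF = 2.98 W/m²; ΔT = 3.1 K

CO₂: 5.35 × ln(662/392) = 5.35 × ln(1.68878) = 5.35 × 0.52401 = 2.8035 W/m².
N₂O: 0.120 × (√323 − √273) = 0.120 × (17.9722 − 16.5227) = 0.120 × 1.4495 = 0.1739 W/m².
Total ΔF = 2.8035 + 0.1739 = 2.9774 W/m².
ΔT = λ ΔF = 1.03 × 2.98 = 3.0694 K.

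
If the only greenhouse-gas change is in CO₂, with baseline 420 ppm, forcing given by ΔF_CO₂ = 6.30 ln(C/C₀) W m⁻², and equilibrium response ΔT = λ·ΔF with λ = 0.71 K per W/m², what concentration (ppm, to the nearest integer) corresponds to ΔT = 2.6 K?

C ≈ 751 ppm

Required forcing: ΔF = ΔT/λ = 2.6/0.71 = 3.6620 W/m².
Then ln(C/420) = ΔF/6.30 = 3.6620/6.30 = 0.58127.
So C = 420 × e^0.58127 = 420 × 1.78831 = 751.09 ppm.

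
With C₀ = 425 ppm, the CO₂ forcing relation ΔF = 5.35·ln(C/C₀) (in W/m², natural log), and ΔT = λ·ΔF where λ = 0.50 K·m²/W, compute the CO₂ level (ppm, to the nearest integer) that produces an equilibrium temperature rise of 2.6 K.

Required forcing: ΔF = ΔT/λ = 2.6/0.50 = 5.2000 W/m².
Then ln(C/425) = ΔF/5.35 = 5.2000/5.35 = 0.97196.
So C = 425 × e^0.97196 = 425 × 2.64312 = 1123.33 ppm.

C ≈ 1123 ppm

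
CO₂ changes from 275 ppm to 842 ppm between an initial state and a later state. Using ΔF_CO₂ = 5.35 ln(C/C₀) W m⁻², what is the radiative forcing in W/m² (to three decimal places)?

ΔF = 5.987 W/m²

CO₂ absorption bands are partially saturated, so forcing scales with the logarithm of the concentration ratio.
CO₂: 5.35 × ln(842/275) = 5.35 × ln(3.06182) = 5.35 × 1.11901 = 5.9867 W/m².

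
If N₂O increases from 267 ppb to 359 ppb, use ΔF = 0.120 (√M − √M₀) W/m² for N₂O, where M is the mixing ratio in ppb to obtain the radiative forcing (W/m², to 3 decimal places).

ΔF = 0.313 W/m²

N₂O: 0.120 × (√359 − √267) = 0.120 × (18.9473 − 16.3401) = 0.120 × 2.6072 = 0.3129 W/m².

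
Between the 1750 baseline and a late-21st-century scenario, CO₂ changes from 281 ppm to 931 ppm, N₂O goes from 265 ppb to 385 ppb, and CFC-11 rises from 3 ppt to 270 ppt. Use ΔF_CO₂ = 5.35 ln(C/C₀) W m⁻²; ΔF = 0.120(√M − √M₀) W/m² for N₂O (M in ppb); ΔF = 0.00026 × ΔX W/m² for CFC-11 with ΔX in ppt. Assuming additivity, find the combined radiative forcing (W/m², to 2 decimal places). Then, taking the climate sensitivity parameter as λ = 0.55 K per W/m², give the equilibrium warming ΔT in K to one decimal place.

CO₂: 5.35 × ln(931/281) = 5.35 × ln(3.31317) = 5.35 × 1.19791 = 6.4088 W/m².
N₂O: 0.120 × (√385 − √265) = 0.120 × (19.6214 − 16.2788) = 0.120 × 3.3426 = 0.4011 W/m².
CFC-11: ΔF = 0.00026 × (270 − 3) = 0.00026 × 267 = 0.0694 W/m².
Total ΔF = 6.4088 + 0.4011 + 0.0694 = 6.8793 W/m².
ΔT = λ ΔF = 0.55 × 6.88 = 3.7840 K.

ΔF = 6.88 W/m²; ΔT = 3.8 K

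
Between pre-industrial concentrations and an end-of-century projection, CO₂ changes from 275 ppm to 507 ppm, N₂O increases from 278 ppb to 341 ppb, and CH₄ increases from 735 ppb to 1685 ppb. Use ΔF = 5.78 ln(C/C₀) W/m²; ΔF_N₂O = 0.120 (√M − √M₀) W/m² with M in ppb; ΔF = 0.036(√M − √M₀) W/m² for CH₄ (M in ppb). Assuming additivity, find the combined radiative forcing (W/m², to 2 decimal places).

CO₂: 5.78 × ln(507/275) = 5.78 × ln(1.84364) = 5.78 × 0.61174 = 3.5359 W/m².
N₂O: 0.120 × (√341 − √278) = 0.120 × (18.4662 − 16.6733) = 0.120 × 1.7929 = 0.2151 W/m².
CH₄: 0.036 × (√1685 − √735) = 0.036 × (41.0488 − 27.1109) = 0.036 × 13.9379 = 0.5018 W/m².
Total ΔF = 3.5359 + 0.2151 + 0.5018 = 4.2528 W/m².

ΔF = 4.25 W/m²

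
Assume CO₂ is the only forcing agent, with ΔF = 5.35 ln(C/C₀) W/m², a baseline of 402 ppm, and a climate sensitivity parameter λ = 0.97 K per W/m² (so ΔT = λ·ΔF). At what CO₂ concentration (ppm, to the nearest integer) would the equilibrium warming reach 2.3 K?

Required forcing: ΔF = ΔT/λ = 2.3/0.97 = 2.3711 W/m².
Then ln(C/402) = ΔF/5.35 = 2.3711/5.35 = 0.44320.
So C = 402 × e^0.44320 = 402 × 1.55768 = 626.19 ppm.

C ≈ 626 ppm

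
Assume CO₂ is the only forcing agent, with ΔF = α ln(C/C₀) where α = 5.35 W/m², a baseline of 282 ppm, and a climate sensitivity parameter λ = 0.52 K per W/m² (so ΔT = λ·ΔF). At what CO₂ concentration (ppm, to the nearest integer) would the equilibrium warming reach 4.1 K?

Required forcing: ΔF = ΔT/λ = 4.1/0.52 = 7.8846 W/m².
Then ln(C/282) = ΔF/5.35 = 7.8846/5.35 = 1.47376.
So C = 282 × e^1.47376 = 282 × 4.36562 = 1231.10 ppm.

C ≈ 1231 ppm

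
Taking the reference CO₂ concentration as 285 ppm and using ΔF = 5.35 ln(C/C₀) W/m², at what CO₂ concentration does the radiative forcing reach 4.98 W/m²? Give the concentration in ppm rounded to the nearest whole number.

C ≈ 723 ppm

Set 5.35 ln(C/285) = 4.98, so ln(C/285) = 4.98/5.35 = 0.93084.
Then C/285 = e^0.93084 = 2.53664, giving C = 285 × 2.53664 = 722.94 ppm.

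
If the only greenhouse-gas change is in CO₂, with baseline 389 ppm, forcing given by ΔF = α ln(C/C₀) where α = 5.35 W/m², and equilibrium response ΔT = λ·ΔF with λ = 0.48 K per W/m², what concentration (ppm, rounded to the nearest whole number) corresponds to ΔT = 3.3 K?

C ≈ 1406 ppm

Required forcing: ΔF = ΔT/λ = 3.3/0.48 = 6.8750 W/m².
Then ln(C/389) = ΔF/5.35 = 6.8750/5.35 = 1.28505.
So C = 389 × e^1.28505 = 389 × 3.61485 = 1406.18 ppm.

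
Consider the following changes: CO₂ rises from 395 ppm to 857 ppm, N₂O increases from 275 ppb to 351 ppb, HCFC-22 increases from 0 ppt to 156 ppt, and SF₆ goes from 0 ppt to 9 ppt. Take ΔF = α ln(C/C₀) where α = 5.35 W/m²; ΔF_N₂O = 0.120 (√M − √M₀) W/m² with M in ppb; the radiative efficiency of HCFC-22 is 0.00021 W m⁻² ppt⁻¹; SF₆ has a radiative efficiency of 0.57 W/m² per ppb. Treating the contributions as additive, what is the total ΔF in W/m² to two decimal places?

CO₂: 5.35 × ln(857/395) = 5.35 × ln(2.16962) = 5.35 × 0.77455 = 4.1438 W/m².
N₂O: 0.120 × (√351 − √275) = 0.120 × (18.7350 − 16.5831) = 0.120 × 2.1519 = 0.2582 W/m².
HCFC-22: ΔF = 0.00021 × (156 − 0) = 0.00021 × 156 = 0.0328 W/m².
SF₆: Δ = 9 − 0 = 9 ppt = 0.009 ppb; ΔF = 0.57 × 0.009 = 0.0051 W/m².
Total ΔF = 4.1438 + 0.2582 + 0.0328 + 0.0051 = 4.4399 W/m².

ΔF = 4.44 W/m²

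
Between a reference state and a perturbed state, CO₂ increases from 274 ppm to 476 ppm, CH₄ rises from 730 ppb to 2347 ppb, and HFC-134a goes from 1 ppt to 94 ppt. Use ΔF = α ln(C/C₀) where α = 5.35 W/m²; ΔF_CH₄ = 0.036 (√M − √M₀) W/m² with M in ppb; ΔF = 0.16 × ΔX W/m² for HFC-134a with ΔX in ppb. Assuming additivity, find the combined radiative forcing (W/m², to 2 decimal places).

ΔF = 3.74 W/m²

CO₂: 5.35 × ln(476/274) = 5.35 × ln(1.73723) = 5.35 × 0.55229 = 2.9548 W/m².
CH₄: 0.036 × (√2347 − √730) = 0.036 × (48.4458 − 27.0185) = 0.036 × 21.4273 = 0.7714 W/m².
HFC-134a: Δ = 94 − 1 = 93 ppt = 0.093 ppb; ΔF = 0.16 × 0.093 = 0.0149 W/m².
Total ΔF = 2.9548 + 0.7714 + 0.0149 = 3.7411 W/m².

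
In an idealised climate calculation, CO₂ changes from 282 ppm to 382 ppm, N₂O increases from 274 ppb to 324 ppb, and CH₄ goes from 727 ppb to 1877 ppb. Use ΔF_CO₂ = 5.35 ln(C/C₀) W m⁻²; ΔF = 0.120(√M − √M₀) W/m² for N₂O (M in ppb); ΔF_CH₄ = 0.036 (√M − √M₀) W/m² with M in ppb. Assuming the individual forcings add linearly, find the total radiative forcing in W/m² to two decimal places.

ΔF = 2.39 W/m²

CO₂: 5.35 × ln(382/282) = 5.35 × ln(1.35461) = 5.35 × 0.30351 = 1.6238 W/m².
N₂O: 0.120 × (√324 − √274) = 0.120 × (18.0000 − 16.5529) = 0.120 × 1.4471 = 0.1737 W/m².
CH₄: 0.036 × (√1877 − √727) = 0.036 × (43.3244 − 26.9629) = 0.036 × 16.3615 = 0.5890 W/m².
Total ΔF = 1.6238 + 0.1737 + 0.5890 = 2.3865 W/m².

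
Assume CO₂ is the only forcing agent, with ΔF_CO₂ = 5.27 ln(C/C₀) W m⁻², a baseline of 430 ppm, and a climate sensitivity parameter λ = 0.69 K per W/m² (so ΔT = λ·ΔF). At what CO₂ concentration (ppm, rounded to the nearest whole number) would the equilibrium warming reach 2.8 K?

Required forcing: ΔF = ΔT/λ = 2.8/0.69 = 4.0580 W/m².
Then ln(C/430) = ΔF/5.27 = 4.0580/5.27 = 0.77002.
So C = 430 × e^0.77002 = 430 × 2.15981 = 928.72 ppm.

C ≈ 929 ppm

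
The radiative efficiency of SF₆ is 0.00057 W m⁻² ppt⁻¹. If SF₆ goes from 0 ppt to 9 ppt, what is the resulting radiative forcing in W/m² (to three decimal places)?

ΔF = 0.005 W/m²

SF₆: ΔF = 0.00057 × (9 − 0) = 0.00057 × 9 = 0.0051 W/m².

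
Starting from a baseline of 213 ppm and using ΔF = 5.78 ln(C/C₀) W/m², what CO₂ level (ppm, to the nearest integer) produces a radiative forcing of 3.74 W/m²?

C ≈ 407 ppm

Set 5.78 ln(C/213) = 3.74, so ln(C/213) = 3.74/5.78 = 0.64706.
Then C/213 = e^0.64706 = 1.90992, giving C = 213 × 1.90992 = 406.81 ppm.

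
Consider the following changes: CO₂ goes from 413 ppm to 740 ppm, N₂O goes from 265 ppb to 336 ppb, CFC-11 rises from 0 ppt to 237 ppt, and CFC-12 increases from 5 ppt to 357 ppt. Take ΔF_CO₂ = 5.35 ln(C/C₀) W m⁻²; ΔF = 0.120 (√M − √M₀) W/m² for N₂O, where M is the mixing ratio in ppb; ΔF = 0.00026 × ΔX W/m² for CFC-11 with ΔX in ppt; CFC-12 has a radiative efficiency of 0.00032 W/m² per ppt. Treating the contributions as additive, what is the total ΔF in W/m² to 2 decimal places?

ΔF = 3.54 W/m²

CO₂: 5.35 × ln(740/413) = 5.35 × ln(1.79177) = 5.35 × 0.58320 = 3.1201 W/m².
N₂O: 0.120 × (√336 − √265) = 0.120 × (18.3303 − 16.2788) = 0.120 × 2.0515 = 0.2462 W/m².
CFC-11: ΔF = 0.00026 × (237 − 0) = 0.00026 × 237 = 0.0616 W/m².
CFC-12: ΔF = 0.00032 × (357 − 5) = 0.00032 × 352 = 0.1126 W/m².
Total ΔF = 3.1201 + 0.2462 + 0.0616 + 0.1126 = 3.5405 W/m².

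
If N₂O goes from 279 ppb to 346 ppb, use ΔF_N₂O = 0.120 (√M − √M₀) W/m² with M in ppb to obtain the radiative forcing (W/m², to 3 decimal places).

ΔF = 0.228 W/m²

N₂O: 0.120 × (√346 − √279) = 0.120 × (18.6011 − 16.7033) = 0.120 × 1.8978 = 0.2277 W/m².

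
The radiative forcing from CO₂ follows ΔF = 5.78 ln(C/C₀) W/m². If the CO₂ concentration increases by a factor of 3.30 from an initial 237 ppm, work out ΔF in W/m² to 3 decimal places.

ΔF = 6.901 W/m²

ΔF = 5.78 × ln(3.30) = 5.78 × 1.19392 = 6.9009 W/m².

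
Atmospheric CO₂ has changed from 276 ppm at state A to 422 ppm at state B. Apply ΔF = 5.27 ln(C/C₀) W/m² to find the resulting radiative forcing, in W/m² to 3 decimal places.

ΔF = 2.238 W/m²

CO₂: 5.27 × ln(422/276) = 5.27 × ln(1.52899) = 5.27 × 0.42461 = 2.2377 W/m².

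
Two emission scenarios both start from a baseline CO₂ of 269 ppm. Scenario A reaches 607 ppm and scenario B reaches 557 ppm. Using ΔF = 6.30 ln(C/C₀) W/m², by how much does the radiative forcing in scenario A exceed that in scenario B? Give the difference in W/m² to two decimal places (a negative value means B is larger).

ΔF_A − ΔF_B = 0.54 W/m²

ΔF_A = 6.30 ln(607/269) = 6.30 × 0.81382 = 5.1271 W/m².
ΔF_B = 6.30 ln(557/269) = 6.30 × 0.72785 = 4.5855 W/m².
Difference: 5.1271 − 4.5855 = 0.5416 W/m².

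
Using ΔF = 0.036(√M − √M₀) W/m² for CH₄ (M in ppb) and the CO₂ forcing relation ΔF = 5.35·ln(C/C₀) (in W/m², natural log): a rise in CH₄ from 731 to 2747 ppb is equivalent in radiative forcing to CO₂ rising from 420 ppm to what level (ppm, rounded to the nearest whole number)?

C ≈ 498 ppm

CH₄ forcing: 0.036 × (√2747 − √731) = 0.036 × (52.4118 − 27.0370) = 0.036 × 25.3748 = 0.91349 W/m².
Set 5.35 ln(C/420) = 0.91349: ln(C/420) = 0.91349/5.35 = 0.17075, so C = 420 × e^0.17075 = 420 × 1.18619 = 498.20 ppm.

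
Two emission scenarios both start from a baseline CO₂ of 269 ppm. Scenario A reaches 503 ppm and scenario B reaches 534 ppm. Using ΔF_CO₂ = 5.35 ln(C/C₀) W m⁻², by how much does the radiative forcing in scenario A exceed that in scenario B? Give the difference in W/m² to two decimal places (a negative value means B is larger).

ΔF_A − ΔF_B = -0.32 W/m²

ΔF_A = 5.35 ln(503/269) = 5.35 × 0.62588 = 3.3485 W/m².
ΔF_B = 5.35 ln(534/269) = 5.35 × 0.68568 = 3.6684 W/m².
Difference: 3.3485 − 3.6684 = -0.3199 W/m².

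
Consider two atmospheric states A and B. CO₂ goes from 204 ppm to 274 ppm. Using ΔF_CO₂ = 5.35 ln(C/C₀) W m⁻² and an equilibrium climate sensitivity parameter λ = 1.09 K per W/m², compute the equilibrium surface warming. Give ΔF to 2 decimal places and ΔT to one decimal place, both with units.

ΔF = 1.58 W/m²; ΔT = 1.7 K

CO₂: 5.35 × ln(274/204) = 5.35 × ln(1.34314) = 5.35 × 0.29501 = 1.5783 W/m².
ΔT = λ ΔF = 1.09 × 1.58 = 1.7222 K.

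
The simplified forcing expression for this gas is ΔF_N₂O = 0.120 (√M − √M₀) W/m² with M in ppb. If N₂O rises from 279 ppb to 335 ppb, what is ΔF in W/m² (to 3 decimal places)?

N₂O: 0.120 × (√335 − √279) = 0.120 × (18.3030 − 16.7033) = 0.120 × 1.5997 = 0.1920 W/m².

ΔF = 0.192 W/m²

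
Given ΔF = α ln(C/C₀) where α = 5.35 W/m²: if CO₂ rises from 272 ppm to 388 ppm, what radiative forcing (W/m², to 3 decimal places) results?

CO₂: 5.35 × ln(388/272) = 5.35 × ln(1.42647) = 5.35 × 0.35520 = 1.9003 W/m².

ΔF = 1.900 W/m²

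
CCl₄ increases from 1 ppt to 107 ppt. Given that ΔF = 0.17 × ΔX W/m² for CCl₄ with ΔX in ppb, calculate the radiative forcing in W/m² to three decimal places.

ΔF = 0.018 W/m²

CCl₄: Δ = 107 − 1 = 106 ppt = 0.106 ppb; ΔF = 0.17 × 0.106 = 0.0180 W/m².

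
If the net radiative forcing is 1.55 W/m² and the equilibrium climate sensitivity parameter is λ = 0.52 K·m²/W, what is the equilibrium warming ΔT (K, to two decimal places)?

ΔT = 0.81 K

ΔT = λ ΔF = 0.52 × 1.55 = 0.8060 K.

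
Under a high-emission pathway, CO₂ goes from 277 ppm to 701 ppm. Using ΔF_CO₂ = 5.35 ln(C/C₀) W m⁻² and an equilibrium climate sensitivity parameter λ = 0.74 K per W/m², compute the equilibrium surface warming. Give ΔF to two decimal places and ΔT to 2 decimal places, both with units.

ΔF = 4.97 W/m²; ΔT = 3.68 K

CO₂: 5.35 × ln(701/277) = 5.35 × ln(2.53069) = 5.35 × 0.92849 = 4.9674 W/m².
ΔT = λ ΔF = 0.74 × 4.97 = 3.6778 K.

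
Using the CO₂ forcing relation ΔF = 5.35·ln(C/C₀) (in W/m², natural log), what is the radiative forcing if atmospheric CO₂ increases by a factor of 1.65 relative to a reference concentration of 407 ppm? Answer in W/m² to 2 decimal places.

ΔF = 5.35 × ln(1.65) = 5.35 × 0.50078 = 2.6792 W/m².

ΔF = 2.68 W/m²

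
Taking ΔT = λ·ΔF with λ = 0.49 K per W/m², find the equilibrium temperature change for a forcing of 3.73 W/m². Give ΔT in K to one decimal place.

ΔT = 1.8 K

ΔT = λ ΔF = 0.49 × 3.73 = 1.8277 K.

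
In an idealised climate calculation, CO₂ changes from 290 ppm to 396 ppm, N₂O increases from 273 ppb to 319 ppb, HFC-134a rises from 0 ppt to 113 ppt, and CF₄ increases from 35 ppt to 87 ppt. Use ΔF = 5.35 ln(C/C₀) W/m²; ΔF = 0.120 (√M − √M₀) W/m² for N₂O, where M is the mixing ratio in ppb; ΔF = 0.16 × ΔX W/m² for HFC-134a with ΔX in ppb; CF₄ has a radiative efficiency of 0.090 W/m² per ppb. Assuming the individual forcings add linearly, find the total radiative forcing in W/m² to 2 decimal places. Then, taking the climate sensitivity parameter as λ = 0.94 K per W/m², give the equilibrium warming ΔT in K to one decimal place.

ΔF = 1.85 W/m²; ΔT = 1.7 K

CO₂: 5.35 × ln(396/290) = 5.35 × ln(1.36552) = 5.35 × 0.31154 = 1.6667 W/m².
N₂O: 0.120 × (√319 − √273) = 0.120 × (17.8606 − 16.5227) = 0.120 × 1.3379 = 0.1605 W/m².
HFC-134a: Δ = 113 − 0 = 113 ppt = 0.113 ppb; ΔF = 0.16 × 0.113 = 0.0181 W/m².
CF₄: Δ = 87 − 35 = 52 ppt = 0.052 ppb; ΔF = 0.090 × 0.052 = 0.0047 W/m².
Total ΔF = 1.6667 + 0.1605 + 0.0181 + 0.0047 = 1.8500 W/m².
ΔT = λ ΔF = 0.94 × 1.85 = 1.7390 K.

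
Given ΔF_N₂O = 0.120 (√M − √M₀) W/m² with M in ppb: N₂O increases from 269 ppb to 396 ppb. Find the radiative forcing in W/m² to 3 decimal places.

N₂O: 0.120 × (√396 − √269) = 0.120 × (19.8997 − 16.4012) = 0.120 × 3.4985 = 0.4198 W/m².

ΔF = 0.420 W/m²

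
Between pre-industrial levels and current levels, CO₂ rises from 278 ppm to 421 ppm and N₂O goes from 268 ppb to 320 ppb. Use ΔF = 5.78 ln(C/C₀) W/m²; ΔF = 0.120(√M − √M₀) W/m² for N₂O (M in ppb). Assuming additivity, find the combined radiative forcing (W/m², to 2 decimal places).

CO₂: 5.78 × ln(421/278) = 5.78 × ln(1.51439) = 5.78 × 0.41501 = 2.3988 W/m².
N₂O: 0.120 × (√320 − √268) = 0.120 × (17.8885 − 16.3707) = 0.120 × 1.5178 = 0.1821 W/m².
Total ΔF = 2.3988 + 0.1821 = 2.5809 W/m².

ΔF = 2.58 W/m²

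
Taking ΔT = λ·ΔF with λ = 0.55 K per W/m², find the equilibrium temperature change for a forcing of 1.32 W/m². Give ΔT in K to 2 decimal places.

ΔT = λ ΔF = 0.55 × 1.32 = 0.7260 K.

ΔT = 0.73 K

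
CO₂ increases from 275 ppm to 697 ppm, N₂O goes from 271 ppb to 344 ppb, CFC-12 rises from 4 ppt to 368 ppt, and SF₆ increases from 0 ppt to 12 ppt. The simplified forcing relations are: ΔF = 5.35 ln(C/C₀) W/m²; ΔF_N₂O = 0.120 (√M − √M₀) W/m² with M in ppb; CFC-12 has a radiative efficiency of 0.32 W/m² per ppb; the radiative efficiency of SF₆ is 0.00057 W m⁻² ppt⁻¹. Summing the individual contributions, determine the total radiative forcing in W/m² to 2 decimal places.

CO₂: 5.35 × ln(697/275) = 5.35 × ln(2.53455) = 5.35 × 0.93002 = 4.9756 W/m².
N₂O: 0.120 × (√344 − √271) = 0.120 × (18.5472 − 16.4621) = 0.120 × 2.0851 = 0.2502 W/m².
CFC-12: Δ = 368 − 4 = 364 ppt = 0.364 ppb; ΔF = 0.32 × 0.364 = 0.1165 W/m².
SF₆: ΔF = 0.00057 × (12 − 0) = 0.00057 × 12 = 0.0068 W/m².
Total ΔF = 4.9756 + 0.2502 + 0.1165 + 0.0068 = 5.3491 W/m².

ΔF = 5.35 W/m²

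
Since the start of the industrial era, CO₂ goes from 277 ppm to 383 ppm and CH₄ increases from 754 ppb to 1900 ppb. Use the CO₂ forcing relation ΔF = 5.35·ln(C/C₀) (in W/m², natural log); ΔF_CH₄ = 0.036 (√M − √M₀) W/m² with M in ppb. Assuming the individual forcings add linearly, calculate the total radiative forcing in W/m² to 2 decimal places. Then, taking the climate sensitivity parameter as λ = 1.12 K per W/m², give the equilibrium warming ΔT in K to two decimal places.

ΔF = 2.31 W/m²; ΔT = 2.59 K

CO₂: 5.35 × ln(383/277) = 5.35 × ln(1.38267) = 5.35 × 0.32402 = 1.7335 W/m².
CH₄: 0.036 × (√1900 − √754) = 0.036 × (43.5890 − 27.4591) = 0.036 × 16.1299 = 0.5807 W/m².
Total ΔF = 1.7335 + 0.5807 = 2.3142 W/m².
ΔT = λ ΔF = 1.12 × 2.31 = 2.5872 K.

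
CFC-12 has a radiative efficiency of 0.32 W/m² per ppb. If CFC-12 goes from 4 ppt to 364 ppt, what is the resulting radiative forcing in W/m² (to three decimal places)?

ΔF = 0.115 W/m²

CFC-12: Δ = 364 − 4 = 360 ppt = 0.360 ppb; ΔF = 0.32 × 0.360 = 0.1152 W/m².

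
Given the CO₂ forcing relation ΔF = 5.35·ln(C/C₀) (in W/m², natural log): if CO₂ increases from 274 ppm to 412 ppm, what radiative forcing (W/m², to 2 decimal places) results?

ΔF = 2.18 W/m²

CO₂: 5.35 × ln(412/274) = 5.35 × ln(1.50365) = 5.35 × 0.40790 = 2.1823 W/m².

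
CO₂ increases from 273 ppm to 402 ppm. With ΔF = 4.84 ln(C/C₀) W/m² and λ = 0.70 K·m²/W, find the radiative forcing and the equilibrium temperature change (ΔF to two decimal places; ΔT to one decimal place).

CO₂: 4.84 × ln(402/273) = 4.84 × ln(1.47253) = 4.84 × 0.38698 = 1.8730 W/m².
ΔT = λ ΔF = 0.70 × 1.87 = 1.3090 K.

ΔF = 1.87 W/m²; ΔT = 1.3 K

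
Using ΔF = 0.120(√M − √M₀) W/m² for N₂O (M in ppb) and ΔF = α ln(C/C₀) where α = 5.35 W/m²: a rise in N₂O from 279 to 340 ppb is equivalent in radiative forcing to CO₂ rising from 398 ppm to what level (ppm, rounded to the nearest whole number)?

N₂O forcing: 0.120 × (√340 − √279) = 0.120 × (18.4391 − 16.7033) = 0.120 × 1.7358 = 0.20830 W/m².
Set 5.35 ln(C/398) = 0.20830: ln(C/398) = 0.20830/5.35 = 0.03893, so C = 398 × e^0.03893 = 398 × 1.03970 = 413.80 ppm.

C ≈ 414 ppm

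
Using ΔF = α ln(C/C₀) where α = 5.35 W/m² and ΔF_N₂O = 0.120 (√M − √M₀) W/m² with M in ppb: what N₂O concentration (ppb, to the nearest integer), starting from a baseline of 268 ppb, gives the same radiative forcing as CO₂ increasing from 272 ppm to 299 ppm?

M ≈ 424 ppb

CO₂ forcing: 5.35 × ln(299/272) = 5.35 × 0.094642 = 0.50633 W/m².
Set 0.120(√M − √268) = 0.50633: √M = 0.50633/0.120 + √268 = 4.2194 + 16.3707 = 20.5901.
M = (20.5901)² = 423.95 ppb.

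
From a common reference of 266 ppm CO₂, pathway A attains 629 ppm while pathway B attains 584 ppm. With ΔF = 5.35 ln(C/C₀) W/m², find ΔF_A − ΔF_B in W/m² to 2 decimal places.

ΔF_A = 5.35 ln(629/266) = 5.35 × 0.86063 = 4.6044 W/m².
ΔF_B = 5.35 ln(584/266) = 5.35 × 0.78640 = 4.2072 W/m².
Difference: 4.6044 − 4.2072 = 0.3972 W/m².

ΔF_A − ΔF_B = 0.40 W/m²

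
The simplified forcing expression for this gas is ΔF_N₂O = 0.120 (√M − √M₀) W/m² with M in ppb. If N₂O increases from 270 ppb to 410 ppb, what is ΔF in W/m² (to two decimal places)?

ΔF = 0.46 W/m²

N₂O: 0.120 × (√410 − √270) = 0.120 × (20.2485 − 16.4317) = 0.120 × 3.8168 = 0.4580 W/m².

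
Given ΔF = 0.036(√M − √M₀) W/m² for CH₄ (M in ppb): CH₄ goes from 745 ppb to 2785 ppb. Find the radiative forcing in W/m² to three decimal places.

ΔF = 0.917 W/m²

CH₄: 0.036 × (√2785 − √745) = 0.036 × (52.7731 − 27.2947) = 0.036 × 25.4784 = 0.9172 W/m².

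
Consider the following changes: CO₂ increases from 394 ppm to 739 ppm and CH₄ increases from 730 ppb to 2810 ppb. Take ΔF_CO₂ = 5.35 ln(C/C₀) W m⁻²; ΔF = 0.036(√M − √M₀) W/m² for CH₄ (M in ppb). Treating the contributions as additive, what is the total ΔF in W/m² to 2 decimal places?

ΔF = 4.30 W/m²

CO₂: 5.35 × ln(739/394) = 5.35 × ln(1.87563) = 5.35 × 0.62894 = 3.3648 W/m².
CH₄: 0.036 × (√2810 − √730) = 0.036 × (53.0094 − 27.0185) = 0.036 × 25.9909 = 0.9357 W/m².
Total ΔF = 3.3648 + 0.9357 = 4.3005 W/m².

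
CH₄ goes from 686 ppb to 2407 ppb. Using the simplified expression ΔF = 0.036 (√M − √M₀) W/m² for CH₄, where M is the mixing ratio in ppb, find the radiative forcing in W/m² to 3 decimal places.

ΔF = 0.823 W/m²

CH₄: 0.036 × (√2407 − √686) = 0.036 × (49.0612 − 26.1916) = 0.036 × 22.8696 = 0.8233 W/m².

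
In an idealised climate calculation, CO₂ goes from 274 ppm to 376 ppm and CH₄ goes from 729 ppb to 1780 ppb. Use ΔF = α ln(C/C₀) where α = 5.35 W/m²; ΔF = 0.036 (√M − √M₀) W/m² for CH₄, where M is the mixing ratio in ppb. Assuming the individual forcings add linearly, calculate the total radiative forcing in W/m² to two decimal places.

CO₂: 5.35 × ln(376/274) = 5.35 × ln(1.37226) = 5.35 × 0.31646 = 1.6931 W/m².
CH₄: 0.036 × (√1780 − √729) = 0.036 × (42.1900 − 27.0000) = 0.036 × 15.1900 = 0.5468 W/m².
Total ΔF = 1.6931 + 0.5468 = 2.2399 W/m².

ΔF = 2.24 W/m²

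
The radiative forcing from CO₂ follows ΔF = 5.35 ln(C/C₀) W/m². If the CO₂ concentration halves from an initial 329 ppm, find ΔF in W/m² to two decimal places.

ΔF = 5.35 × ln(0.5) = 5.35 × -0.69315 = -3.7084 W/m².

ΔF = -3.71 W/m²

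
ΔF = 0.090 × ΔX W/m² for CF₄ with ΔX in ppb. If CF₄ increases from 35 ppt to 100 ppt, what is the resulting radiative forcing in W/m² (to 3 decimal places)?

ΔF = 0.006 W/m²

CF₄: Δ = 100 − 35 = 65 ppt = 0.065 ppb; ΔF = 0.090 × 0.065 = 0.0059 W/m².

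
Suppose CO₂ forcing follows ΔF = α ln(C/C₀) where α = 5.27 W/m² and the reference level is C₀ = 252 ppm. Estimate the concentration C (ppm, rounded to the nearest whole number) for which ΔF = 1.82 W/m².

C ≈ 356 ppm

Set 5.27 ln(C/252) = 1.82, so ln(C/252) = 1.82/5.27 = 0.34535.
Then C/252 = e^0.34535 = 1.41248, giving C = 252 × 1.41248 = 355.94 ppm.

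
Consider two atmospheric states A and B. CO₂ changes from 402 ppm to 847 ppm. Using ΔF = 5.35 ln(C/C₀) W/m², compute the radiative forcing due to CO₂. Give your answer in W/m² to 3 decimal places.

ΔF = 3.987 W/m²

CO₂: 5.35 × ln(847/402) = 5.35 × ln(2.10697) = 5.35 × 0.74525 = 3.9871 W/m².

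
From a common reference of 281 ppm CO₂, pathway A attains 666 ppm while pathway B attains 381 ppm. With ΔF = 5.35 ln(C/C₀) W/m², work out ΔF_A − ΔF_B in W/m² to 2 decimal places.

ΔF_A = 5.35 ln(666/281) = 5.35 × 0.86294 = 4.6167 W/m².
ΔF_B = 5.35 ln(381/281) = 5.35 × 0.30444 = 1.6288 W/m².
Difference: 4.6167 − 1.6288 = 2.9879 W/m².

ΔF_A − ΔF_B = 2.99 W/m²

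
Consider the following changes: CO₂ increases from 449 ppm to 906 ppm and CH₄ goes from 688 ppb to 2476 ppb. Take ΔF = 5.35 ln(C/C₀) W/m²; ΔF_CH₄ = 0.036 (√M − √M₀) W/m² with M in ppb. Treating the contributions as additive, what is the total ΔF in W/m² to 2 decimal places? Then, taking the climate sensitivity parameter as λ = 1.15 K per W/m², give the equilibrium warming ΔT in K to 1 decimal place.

CO₂: 5.35 × ln(906/449) = 5.35 × ln(2.01782) = 5.35 × 0.70202 = 3.7558 W/m².
CH₄: 0.036 × (√2476 − √688) = 0.036 × (49.7594 − 26.2298) = 0.036 × 23.5296 = 0.8471 W/m².
Total ΔF = 3.7558 + 0.8471 = 4.6029 W/m².
ΔT = λ ΔF = 1.15 × 4.60 = 5.2900 K.

ΔF = 4.60 W/m²; ΔT = 5.3 K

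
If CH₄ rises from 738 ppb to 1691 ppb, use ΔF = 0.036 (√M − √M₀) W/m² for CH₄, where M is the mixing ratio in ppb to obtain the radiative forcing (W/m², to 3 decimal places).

ΔF = 0.502 W/m²

CH₄: 0.036 × (√1691 − √738) = 0.036 × (41.1218 − 27.1662) = 0.036 × 13.9556 = 0.5024 W/m².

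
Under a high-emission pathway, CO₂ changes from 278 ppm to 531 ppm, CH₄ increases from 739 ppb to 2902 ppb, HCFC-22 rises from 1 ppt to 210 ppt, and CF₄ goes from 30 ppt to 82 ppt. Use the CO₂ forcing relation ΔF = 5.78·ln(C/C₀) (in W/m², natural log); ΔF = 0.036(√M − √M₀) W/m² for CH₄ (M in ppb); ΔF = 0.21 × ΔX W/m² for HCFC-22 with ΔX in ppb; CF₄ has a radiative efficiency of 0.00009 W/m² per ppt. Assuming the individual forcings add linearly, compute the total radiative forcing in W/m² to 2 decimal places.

CO₂: 5.78 × ln(531/278) = 5.78 × ln(1.91007) = 5.78 × 0.64714 = 3.7405 W/m².
CH₄: 0.036 × (√2902 − √739) = 0.036 × (53.8702 − 27.1846) = 0.036 × 26.6856 = 0.9607 W/m².
HCFC-22: Δ = 210 − 1 = 209 ppt = 0.209 ppb; ΔF = 0.21 × 0.209 = 0.0439 W/m².
CF₄: ΔF = 0.00009 × (82 − 30) = 0.00009 × 52 = 0.0047 W/m².
Total ΔF = 3.7405 + 0.9607 + 0.0439 + 0.0047 = 4.7498 W/m².

ΔF = 4.75 W/m²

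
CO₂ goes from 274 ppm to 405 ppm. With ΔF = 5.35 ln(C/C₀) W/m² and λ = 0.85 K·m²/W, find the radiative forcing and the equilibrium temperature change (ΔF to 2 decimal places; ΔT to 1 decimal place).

CO₂: 5.35 × ln(405/274) = 5.35 × ln(1.47810) = 5.35 × 0.39076 = 2.0906 W/m².
ΔT = λ ΔF = 0.85 × 2.09 = 1.7765 K.

ΔF = 2.09 W/m²; ΔT = 1.8 K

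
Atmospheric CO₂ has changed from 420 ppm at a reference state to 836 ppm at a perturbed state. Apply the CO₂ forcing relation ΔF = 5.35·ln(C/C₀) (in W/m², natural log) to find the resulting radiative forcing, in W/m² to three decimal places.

CO₂: 5.35 × ln(836/420) = 5.35 × ln(1.99048) = 5.35 × 0.68838 = 3.6828 W/m².

ΔF = 3.683 W/m²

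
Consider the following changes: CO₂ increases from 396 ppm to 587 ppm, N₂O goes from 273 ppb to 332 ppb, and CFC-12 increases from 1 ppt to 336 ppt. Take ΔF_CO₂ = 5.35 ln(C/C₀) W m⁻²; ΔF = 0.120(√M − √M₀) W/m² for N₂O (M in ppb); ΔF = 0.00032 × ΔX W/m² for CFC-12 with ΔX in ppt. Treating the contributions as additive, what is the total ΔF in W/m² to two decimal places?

CO₂: 5.35 × ln(587/396) = 5.35 × ln(1.48232) = 5.35 × 0.39361 = 2.1058 W/m².
N₂O: 0.120 × (√332 − √273) = 0.120 × (18.2209 − 16.5227) = 0.120 × 1.6982 = 0.2038 W/m².
CFC-12: ΔF = 0.00032 × (336 − 1) = 0.00032 × 335 = 0.1072 W/m².
Total ΔF = 2.1058 + 0.2038 + 0.1072 = 2.4168 W/m².

ΔF = 2.42 W/m²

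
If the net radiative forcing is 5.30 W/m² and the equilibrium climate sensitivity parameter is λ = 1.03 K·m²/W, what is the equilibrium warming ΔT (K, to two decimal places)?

ΔT = 5.46 K

ΔT = λ ΔF = 1.03 × 5.30 = 5.4590 K.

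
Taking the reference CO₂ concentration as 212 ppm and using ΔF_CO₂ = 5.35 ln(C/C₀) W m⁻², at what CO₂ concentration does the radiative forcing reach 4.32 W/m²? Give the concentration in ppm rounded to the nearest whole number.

Set 5.35 ln(C/212) = 4.32, so ln(C/212) = 4.32/5.35 = 0.80748.
Then C/212 = e^0.80748 = 2.24225, giving C = 212 × 2.24225 = 475.36 ppm.

C ≈ 475 ppm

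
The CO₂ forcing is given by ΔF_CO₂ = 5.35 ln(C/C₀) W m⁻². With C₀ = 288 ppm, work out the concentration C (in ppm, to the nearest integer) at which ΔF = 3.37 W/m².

Set 5.35 ln(C/288) = 3.37, so ln(C/288) = 3.37/5.35 = 0.62991.
Then C/288 = e^0.62991 = 1.87744, giving C = 288 × 1.87744 = 540.70 ppm.

C ≈ 541 ppm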